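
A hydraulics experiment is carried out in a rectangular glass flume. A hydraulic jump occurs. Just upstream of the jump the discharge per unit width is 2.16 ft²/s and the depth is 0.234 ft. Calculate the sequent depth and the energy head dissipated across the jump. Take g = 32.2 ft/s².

V₁ = q/y₁ = 2.16/0.234 = 9.23 ft/s. Fr₁ = V₁/√(g·y₁) = 9.23/√(32.2×0.234) = 3.36.
Sequent-depth ratio: y₂/y₁ = ½[√(1 + 8Fr₁²) − 1] = ½[√91.47 − 1] = 4.28.
y₂ = 4.28 × 0.234 = 1.00 ft.
V₂ = q/y₂ = 2.16/1.00 = 2.16 ft/s. E₁ = y₁ + V₁²/2g = 1.56 ft; E₂ = y₂ + V₂²/2g = 1.07 ft. ΔE = E₁ − E₂ = 0.483 ft.

y₂ = 1.00 ft; ΔE = 0.483 ft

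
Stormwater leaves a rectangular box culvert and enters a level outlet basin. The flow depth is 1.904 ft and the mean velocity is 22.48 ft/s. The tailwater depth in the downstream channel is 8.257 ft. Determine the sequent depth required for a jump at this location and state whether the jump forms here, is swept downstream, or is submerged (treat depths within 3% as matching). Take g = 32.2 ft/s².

Fr₁ = V₁/√(g·y₁) = 22.48/√(32.2×1.904) = 2.871.
By Bélanger, y₂/y₁ = ½[√(1 + 8Fr₁²) − 1] = ½[√66.942 − 1] = 3.591.
y₂ = 3.591 × 1.904 = 6.837 ft.
Tailwater y_tw = 8.257 ft: y_tw > y₂, so the jump is submerged.

y₂ = 6.837 ft; the jump is submerged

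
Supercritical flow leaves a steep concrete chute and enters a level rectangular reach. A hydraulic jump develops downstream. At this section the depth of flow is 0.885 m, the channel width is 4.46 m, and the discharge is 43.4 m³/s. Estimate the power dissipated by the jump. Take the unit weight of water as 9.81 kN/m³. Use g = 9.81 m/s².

q = Q/b = 43.4/4.46 = 9.73 m²/s; V₁ = q/y₁ = 11.0 m/s. Fr₁ = V₁/√(g·y₁) = 3.73.
Sequent-depth ratio: y₂/y₁ = ½[√(1 + 8Fr₁²) − 1] = ½[√112.4 − 1] = 4.80.
y₂ = 4.80 × 0.885 = 4.25 m.
V₂ = q/y₂ = 9.73/4.25 = 2.29 m/s. E₁ = y₁ + V₁²/2g = 7.05 m; E₂ = y₂ + V₂²/2g = 4.52 m. ΔE = E₁ − E₂ = 2.53 m.
P = γ·Q·ΔE = 9.81 × 43.4 × 2.53 = 1077 kW.

P = 1077 kW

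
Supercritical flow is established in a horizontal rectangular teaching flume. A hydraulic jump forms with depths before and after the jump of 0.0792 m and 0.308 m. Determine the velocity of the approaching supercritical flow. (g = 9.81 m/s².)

For a rectangular channel the momentum equation gives q² = ½·g·y₁·y₂·(y₁ + y₂) = ½×9.81×0.0792×0.308×0.387 = 0.0463.
q = √0.0463 = 0.215 m²/s.
V₁ = q/y₁ = 0.215/0.0792 = 2.72 m/s.

V₁ = 2.72 m/s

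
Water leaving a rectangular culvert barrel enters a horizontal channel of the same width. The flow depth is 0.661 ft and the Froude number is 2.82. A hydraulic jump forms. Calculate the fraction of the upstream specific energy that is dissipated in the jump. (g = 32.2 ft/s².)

ΔE/E₁ = 0.228 (22.8%)

Fr₁ = 2.82 (given).
From the momentum equation for a rectangular channel, y₂/y₁ = ½[√(1 + 8Fr₁²) − 1] = ½[√64.62 − 1] = 3.52.
y₂ = 3.52 × 0.661 = 2.33 ft.
E₁ = y₁(1 + Fr₁²/2) = 0.661×(1 + 2.82²/2) = 3.29 ft. ΔE = (y₂ − y₁)³/(4y₁y₂) = 0.751 ft. ΔE/E₁ = 0.751/3.29 = 0.228.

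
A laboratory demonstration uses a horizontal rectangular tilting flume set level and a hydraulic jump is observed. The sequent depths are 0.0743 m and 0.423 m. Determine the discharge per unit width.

q = 0.277 m²/s

For a rectangular channel the momentum equation gives q² = ½·g·y₁·y₂·(y₁ + y₂) = ½×9.81×0.0743×0.423×0.497 = 0.0767.
q = √0.0767 = 0.277 m²/s.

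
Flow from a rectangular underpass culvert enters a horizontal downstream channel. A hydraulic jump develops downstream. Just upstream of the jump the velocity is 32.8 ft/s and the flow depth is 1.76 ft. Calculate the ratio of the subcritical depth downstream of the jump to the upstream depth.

y₂/y₁ = 5.68

Fr₁ = V₁/√(g·y₁) = 32.8/√(32.2×1.76) = 4.36.
From the momentum equation for a rectangular channel, y₂/y₁ = ½[√(1 + 8Fr₁²) − 1] = ½[√152.9 − 1] = 5.68.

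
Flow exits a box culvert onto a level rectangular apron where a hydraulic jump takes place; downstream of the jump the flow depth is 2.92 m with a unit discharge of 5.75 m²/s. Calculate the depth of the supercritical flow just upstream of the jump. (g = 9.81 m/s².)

V₂ = q/y₂ = 5.75/2.92 = 1.97 m/s; Fr₂ = V₂/√(g·y₂) = 0.368.
The Bélanger relation is symmetric: y₁/y₂ = ½[√(1 + 8Fr₂²) − 1] = ½[√2.083 − 1] = 0.222.
y₁ = 0.222 × 2.92 = 0.647 m.

y₁ = 0.647 m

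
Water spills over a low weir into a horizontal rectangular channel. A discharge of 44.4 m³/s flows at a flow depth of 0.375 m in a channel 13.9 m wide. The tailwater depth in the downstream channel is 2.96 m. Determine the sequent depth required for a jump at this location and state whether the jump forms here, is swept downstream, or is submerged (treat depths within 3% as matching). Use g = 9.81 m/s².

q = Q/b = 44.4/13.9 = 3.19 m²/s; V₁ = q/y₁ = 8.52 m/s. Fr₁ = V₁/√(g·y₁) = 4.44.
From the momentum equation for a rectangular channel, y₂/y₁ = ½[√(1 + 8Fr₁²) − 1] = ½[√158.8 − 1] = 5.80.
y₂ = 5.80 × 0.375 = 2.18 m.
Tailwater y_tw = 2.96 m: y_tw > y₂, so the jump is submerged.

y₂ = 2.18 m; the jump is submerged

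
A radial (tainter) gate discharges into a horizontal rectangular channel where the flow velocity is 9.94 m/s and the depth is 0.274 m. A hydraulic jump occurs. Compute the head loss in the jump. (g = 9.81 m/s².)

ΔE = 3.02 m

Fr₁ = V₁/√(g·y₁) = 9.94/√(9.81×0.274) = 6.06.
By Bélanger, y₂/y₁ = ½[√(1 + 8Fr₁²) − 1] = ½[√295.1 − 1] = 8.09.
y₂ = 8.09 × 0.274 = 2.22 m.
Head loss: ΔE = (y₂ − y₁)³/(4y₁y₂) = (2.22 − 0.274)³/(4×0.274×2.22) = 7.33/2.43 = 3.02 m.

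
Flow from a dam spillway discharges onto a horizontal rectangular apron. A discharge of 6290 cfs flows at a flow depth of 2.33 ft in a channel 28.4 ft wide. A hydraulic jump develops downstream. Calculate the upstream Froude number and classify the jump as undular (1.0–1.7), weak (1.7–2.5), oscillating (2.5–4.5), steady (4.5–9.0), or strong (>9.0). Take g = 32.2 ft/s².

q = Q/b = 6290/28.4 = 221 ft²/s; V₁ = q/y₁ = 95.1 ft/s. Fr₁ = V₁/√(g·y₁) = 11.0.
Fr₁ = 11.0 lies in the strong range.

Fr₁ = 11.0; strong jump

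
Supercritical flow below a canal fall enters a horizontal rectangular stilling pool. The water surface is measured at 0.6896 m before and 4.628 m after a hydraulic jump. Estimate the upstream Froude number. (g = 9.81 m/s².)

For a rectangular channel the momentum equation gives q² = ½·g·y₁·y₂·(y₁ + y₂) = ½×9.81×0.6896×4.628×5.318 = 83.24.
q = √83.24 = 9.124 m²/s.
V₁ = q/y₁ = 13.23 m/s; Fr₁ = V₁/√(g·y₁) = 5.087.

Fr₁ = 5.087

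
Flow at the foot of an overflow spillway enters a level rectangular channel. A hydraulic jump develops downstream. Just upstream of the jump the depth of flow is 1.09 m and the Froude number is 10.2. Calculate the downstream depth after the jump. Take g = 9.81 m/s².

y₂ = 15.2 m

Fr₁ = 10.2 (given).
By Bélanger, y₂/y₁ = ½[√(1 + 8Fr₁²) − 1] = ½[√833.3 − 1] = 13.9.
y₂ = 13.9 × 1.09 = 15.2 m.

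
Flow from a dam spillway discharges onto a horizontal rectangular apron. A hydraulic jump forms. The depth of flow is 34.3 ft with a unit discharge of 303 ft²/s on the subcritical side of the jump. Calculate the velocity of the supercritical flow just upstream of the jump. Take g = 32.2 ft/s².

V₂ = q/y₂ = 303/34.3 = 8.83 ft/s; Fr₂ = V₂/√(g·y₂) = 0.266.
Applying the sequent-depth relation in reverse, y₁/y₂ = ½[√(1 + 8Fr₂²) − 1] = ½[√1.565 − 1] = 0.126.
y₁ = 0.126 × 34.3 = 4.31 ft.
V₁ = q/y₁ = 303/4.31 = 70.4 ft/s.

V₁ = 70.4 ft/s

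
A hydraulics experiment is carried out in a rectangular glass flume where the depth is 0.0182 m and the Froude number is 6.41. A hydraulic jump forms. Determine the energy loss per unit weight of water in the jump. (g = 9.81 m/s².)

Fr₁ = 6.41 (given).
Conjugate-depth relation: y₂/y₁ = ½[√(1 + 8Fr₁²) − 1] = ½[√329.7 − 1] = 8.58.
y₂ = 8.58 × 0.0182 = 0.156 m.
Head loss: ΔE = (y₂ − y₁)³/(4y₁y₂) = (0.156 − 0.0182)³/(4×0.0182×0.156) = 0.00262/0.0114 = 0.231 m.

ΔE = 0.231 m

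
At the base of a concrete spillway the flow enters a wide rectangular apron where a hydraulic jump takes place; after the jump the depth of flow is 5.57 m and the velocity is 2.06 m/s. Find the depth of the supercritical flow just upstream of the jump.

Fr₂ = V₂/√(g·y₂) = 2.06/√(9.81×5.57) = 0.279.
From the momentum equation (using Fr₂), y₁/y₂ = ½[√(1 + 8Fr₂²) − 1] = ½[√1.621 − 1] = 0.137.
y₁ = 0.137 × 5.57 = 0.761 m.

y₁ = 0.761 m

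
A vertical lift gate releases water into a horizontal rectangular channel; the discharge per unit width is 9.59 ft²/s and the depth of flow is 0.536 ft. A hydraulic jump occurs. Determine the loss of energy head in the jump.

V₁ = q/y₁ = 9.59/0.536 = 17.9 ft/s. Fr₁ = V₁/√(g·y₁) = 17.9/√(32.2×0.536) = 4.31.
By Bélanger, y₂/y₁ = ½[√(1 + 8Fr₁²) − 1] = ½[√149.4 − 1] = 5.61.
y₂ = 5.61 × 0.536 = 3.01 ft.
Head loss: ΔE = (y₂ − y₁)³/(4y₁y₂) = (3.01 − 0.536)³/(4×0.536×3.01) = 15.1/6.45 = 2.34 ft.

ΔE = 2.34 ft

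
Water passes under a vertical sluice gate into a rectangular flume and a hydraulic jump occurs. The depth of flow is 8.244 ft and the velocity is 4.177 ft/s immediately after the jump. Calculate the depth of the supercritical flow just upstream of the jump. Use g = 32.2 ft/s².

Fr₂ = V₂/√(g·y₂) = 4.177/√(32.2×8.244) = 0.2564.
From the momentum equation (using Fr₂), y₁/y₂ = ½[√(1 + 8Fr₂²) − 1] = ½[√1.5258 − 1] = 0.1176.
y₁ = 0.1176 × 8.244 = 0.9696 ft.

y₁ = 0.9696 ft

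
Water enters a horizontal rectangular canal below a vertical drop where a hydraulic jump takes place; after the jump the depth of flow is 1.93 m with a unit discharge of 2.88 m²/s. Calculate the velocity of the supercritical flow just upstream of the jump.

V₂ = q/y₂ = 2.88/1.93 = 1.49 m/s; Fr₂ = V₂/√(g·y₂) = 0.343.
Applying the sequent-depth relation in reverse, y₁/y₂ = ½[√(1 + 8Fr₂²) − 1] = ½[√1.941 − 1] = 0.197.
y₁ = 0.197 × 1.93 = 0.379 m.
V₁ = q/y₁ = 2.88/0.379 = 7.59 m/s.

V₁ = 7.59 m/s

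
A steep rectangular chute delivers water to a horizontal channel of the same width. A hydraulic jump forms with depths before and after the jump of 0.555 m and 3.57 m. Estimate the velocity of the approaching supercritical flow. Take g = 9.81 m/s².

V₁ = 11.4 m/s

For a rectangular channel the momentum equation gives q² = ½·g·y₁·y₂·(y₁ + y₂) = ½×9.81×0.555×3.57×4.12 = 40.1.
q = √40.1 = 6.33 m²/s.
V₁ = q/y₁ = 6.33/0.555 = 11.4 m/s.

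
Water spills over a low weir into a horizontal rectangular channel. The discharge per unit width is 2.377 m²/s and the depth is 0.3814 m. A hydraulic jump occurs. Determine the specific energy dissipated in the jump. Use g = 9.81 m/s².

V₁ = q/y₁ = 2.377/0.3814 = 6.232 m/s. Fr₁ = V₁/√(g·y₁) = 6.232/√(9.81×0.3814) = 3.222.
Sequent-depth ratio: y₂/y₁ = ½[√(1 + 8Fr₁²) − 1] = ½[√84.050 − 1] = 4.084.
y₂ = 4.084 × 0.3814 = 1.558 m.
Head loss: ΔE = (y₂ − y₁)³/(4y₁y₂) = (1.558 − 0.3814)³/(4×0.3814×1.558) = 1.627/2.376 = 0.6848 m.

ΔE = 0.6848 m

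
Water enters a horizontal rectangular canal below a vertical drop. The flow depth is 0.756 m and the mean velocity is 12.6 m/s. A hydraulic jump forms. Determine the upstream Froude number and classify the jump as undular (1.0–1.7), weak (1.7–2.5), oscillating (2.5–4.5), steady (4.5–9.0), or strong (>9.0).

Fr₁ = 4.63; steady jump

Fr₁ = V₁/√(g·y₁) = 12.6/√(9.81×0.756) = 4.63.
Fr₁ = 4.63 lies in the steady range.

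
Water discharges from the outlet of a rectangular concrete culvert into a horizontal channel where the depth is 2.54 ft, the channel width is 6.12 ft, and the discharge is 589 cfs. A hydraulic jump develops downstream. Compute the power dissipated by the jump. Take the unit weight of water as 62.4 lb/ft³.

q = Q/b = 589/6.12 = 96.2 ft²/s; V₁ = q/y₁ = 37.9 ft/s. Fr₁ = V₁/√(g·y₁) = 4.19.
Conjugate-depth relation: y₂/y₁ = ½[√(1 + 8Fr₁²) − 1] = ½[√141.4 − 1] = 5.45.
y₂ = 5.45 × 2.54 = 13.8 ft.
V₂ = q/y₂ = 96.2/13.8 = 6.96 ft/s. E₁ = y₁ + V₁²/2g = 24.8 ft; E₂ = y₂ + V₂²/2g = 14.6 ft. ΔE = E₁ − E₂ = 10.2 ft.
P = γ·Q·ΔE/550 = 62.4 × 589 × 10.2 / 550 = 685 hp.

P = 685 hp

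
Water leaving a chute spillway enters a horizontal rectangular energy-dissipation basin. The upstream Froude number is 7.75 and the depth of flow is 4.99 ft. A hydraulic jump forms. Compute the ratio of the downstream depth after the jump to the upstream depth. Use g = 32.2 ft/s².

y₂/y₁ = 10.5

Fr₁ = 7.75 (given).
Conjugate-depth relation: y₂/y₁ = ½[√(1 + 8Fr₁²) − 1] = ½[√481.5 − 1] = 10.5.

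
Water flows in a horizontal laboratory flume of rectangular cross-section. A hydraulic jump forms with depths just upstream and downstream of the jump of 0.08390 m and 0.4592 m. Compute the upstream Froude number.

For a rectangular channel the momentum equation gives q² = ½·g·y₁·y₂·(y₁ + y₂) = ½×9.81×0.08390×0.4592×0.5431 = 0.1026.
q = √0.1026 = 0.3204 m²/s.
V₁ = q/y₁ = 3.818 m/s; Fr₁ = V₁/√(g·y₁) = 4.209.

Fr₁ = 4.209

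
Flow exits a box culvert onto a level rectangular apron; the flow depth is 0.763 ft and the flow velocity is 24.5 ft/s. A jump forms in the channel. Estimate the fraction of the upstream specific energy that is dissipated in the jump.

ΔE/E₁ = 0.486 (48.6%)

Fr₁ = V₁/√(g·y₁) = 24.5/√(32.2×0.763) = 4.94.
Sequent-depth ratio: y₂/y₁ = ½[√(1 + 8Fr₁²) − 1] = ½[√196.5 − 1] = 6.51.
y₂ = 6.51 × 0.763 = 4.97 ft.
E₁ = y₁ + V₁²/2g = 10.1 ft. ΔE = (y₂ − y₁)³/(4y₁y₂) = 4.90 ft. ΔE/E₁ = 4.90/10.1 = 0.486.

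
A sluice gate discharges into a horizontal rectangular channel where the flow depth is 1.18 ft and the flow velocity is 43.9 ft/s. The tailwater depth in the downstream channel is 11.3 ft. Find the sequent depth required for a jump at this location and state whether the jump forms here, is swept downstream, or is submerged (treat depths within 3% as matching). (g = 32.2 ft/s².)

Fr₁ = V₁/√(g·y₁) = 43.9/√(32.2×1.18) = 7.12.
Conjugate-depth relation: y₂/y₁ = ½[√(1 + 8Fr₁²) − 1] = ½[√406.8 − 1] = 9.58.
y₂ = 9.58 × 1.18 = 11.3 ft.
Tailwater y_tw = 11.3 ft: y_tw ≈ y₂, so the jump forms here.

y₂ = 11.3 ft; the jump forms here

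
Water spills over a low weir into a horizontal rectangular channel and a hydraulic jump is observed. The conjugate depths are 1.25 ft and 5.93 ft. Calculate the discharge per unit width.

For a rectangular channel the momentum equation gives q² = ½·g·y₁·y₂·(y₁ + y₂) = ½×32.2×1.25×5.93×7.18 = 857.
q = √857 = 29.3 ft²/s.

q = 29.3 ft²/s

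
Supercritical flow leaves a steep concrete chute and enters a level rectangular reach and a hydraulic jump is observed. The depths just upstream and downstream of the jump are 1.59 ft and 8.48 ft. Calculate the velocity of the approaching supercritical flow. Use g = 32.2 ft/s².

For a rectangular channel the momentum equation gives q² = ½·g·y₁·y₂·(y₁ + y₂) = ½×32.2×1.59×8.48×10.1 = 2186.
q = √2186 = 46.8 ft²/s.
V₁ = q/y₁ = 46.8/1.59 = 29.4 ft/s.

V₁ = 29.4 ft/s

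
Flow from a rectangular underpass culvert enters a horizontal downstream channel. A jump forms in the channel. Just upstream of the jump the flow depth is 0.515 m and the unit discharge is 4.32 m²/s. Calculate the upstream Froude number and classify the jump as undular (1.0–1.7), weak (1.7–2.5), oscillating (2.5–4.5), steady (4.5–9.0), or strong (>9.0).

Fr₁ = 3.73; oscillating jump

V₁ = q/y₁ = 4.32/0.515 = 8.39 m/s. Fr₁ = V₁/√(g·y₁) = 8.39/√(9.81×0.515) = 3.73.
Fr₁ = 3.73 lies in the oscillating range.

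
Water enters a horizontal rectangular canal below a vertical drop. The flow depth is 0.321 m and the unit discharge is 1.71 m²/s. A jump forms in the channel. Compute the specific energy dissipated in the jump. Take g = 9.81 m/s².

ΔE = 0.454 m

V₁ = q/y₁ = 1.71/0.321 = 5.33 m/s. Fr₁ = V₁/√(g·y₁) = 5.33/√(9.81×0.321) = 3.00.
Bélanger equation: y₂/y₁ = ½[√(1 + 8Fr₁²) − 1] = ½[√73.09 − 1] = 3.77.
y₂ = 3.77 × 0.321 = 1.21 m.
V₂ = q/y₂ = 1.71/1.21 = 1.41 m/s. E₁ = y₁ + V₁²/2g = 1.77 m; E₂ = y₂ + V₂²/2g = 1.31 m. ΔE = E₁ − E₂ = 0.454 m.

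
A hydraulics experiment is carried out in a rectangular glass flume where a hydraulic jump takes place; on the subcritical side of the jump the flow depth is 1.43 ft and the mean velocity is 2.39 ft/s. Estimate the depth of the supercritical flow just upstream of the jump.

Fr₂ = V₂/√(g·y₂) = 2.39/√(32.2×1.43) = 0.352.
From the momentum equation (using Fr₂), y₁/y₂ = ½[√(1 + 8Fr₂²) − 1] = ½[√1.992 − 1] = 0.206.
y₁ = 0.206 × 1.43 = 0.294 ft.

y₁ = 0.294 ft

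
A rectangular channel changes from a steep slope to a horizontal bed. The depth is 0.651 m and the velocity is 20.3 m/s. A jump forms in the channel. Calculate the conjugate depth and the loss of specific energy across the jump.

Fr₁ = V₁/√(g·y₁) = 20.3/√(9.81×0.651) = 8.03.
From the momentum equation for a rectangular channel, y₂/y₁ = ½[√(1 + 8Fr₁²) − 1] = ½[√517.2 − 1] = 10.9.
y₂ = 10.9 × 0.651 = 7.08 m.
q = V₁·y₁ = 20.3 × 0.651 = 13.2 m²/s. V₂ = q/y₂ = 13.2/7.08 = 1.87 m/s. E₁ = y₁ + V₁²/2g = 21.7 m; E₂ = y₂ + V₂²/2g = 7.25 m. ΔE = E₁ − E₂ = 14.4 m.

y₂ = 7.08 m; ΔE = 14.4 m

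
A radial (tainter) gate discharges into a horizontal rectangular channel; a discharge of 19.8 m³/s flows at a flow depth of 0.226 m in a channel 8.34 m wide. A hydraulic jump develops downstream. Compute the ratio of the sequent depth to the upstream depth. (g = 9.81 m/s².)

y₂/y₁ = 9.49

q = Q/b = 19.8/8.34 = 2.37 m²/s; V₁ = q/y₁ = 10.5 m/s. Fr₁ = V₁/√(g·y₁) = 7.06.
Conjugate-depth relation: y₂/y₁ = ½[√(1 + 8Fr₁²) − 1] = ½[√399.2 − 1] = 9.49.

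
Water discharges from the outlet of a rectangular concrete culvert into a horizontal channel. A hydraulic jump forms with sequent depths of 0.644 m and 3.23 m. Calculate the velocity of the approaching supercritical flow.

For a rectangular channel the momentum equation gives q² = ½·g·y₁·y₂·(y₁ + y₂) = ½×9.81×0.644×3.23×3.87 = 39.5.
q = √39.5 = 6.29 m²/s.
V₁ = q/y₁ = 6.29/0.644 = 9.76 m/s.

V₁ = 9.76 m/s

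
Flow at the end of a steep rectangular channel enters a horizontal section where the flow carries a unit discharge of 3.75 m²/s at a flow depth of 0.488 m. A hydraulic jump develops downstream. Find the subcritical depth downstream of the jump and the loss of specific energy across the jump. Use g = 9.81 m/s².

V₁ = q/y₁ = 3.75/0.488 = 7.68 m/s. Fr₁ = V₁/√(g·y₁) = 7.68/√(9.81×0.488) = 3.51.
Bélanger equation: y₂/y₁ = ½[√(1 + 8Fr₁²) − 1] = ½[√99.68 − 1] = 4.49.
y₂ = 4.49 × 0.488 = 2.19 m.
Head loss: ΔE = (y₂ − y₁)³/(4y₁y₂) = (2.19 − 0.488)³/(4×0.488×2.19) = 4.95/4.28 = 1.16 m.

y₂ = 2.19 m; ΔE = 1.16 m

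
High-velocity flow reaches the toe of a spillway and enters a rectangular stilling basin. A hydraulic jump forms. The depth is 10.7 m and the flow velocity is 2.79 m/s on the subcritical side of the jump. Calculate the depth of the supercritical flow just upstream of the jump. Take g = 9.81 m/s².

y₁ = 1.40 m

Fr₂ = V₂/√(g·y₂) = 2.79/√(9.81×10.7) = 0.272.
Applying the sequent-depth relation in reverse, y₁/y₂ = ½[√(1 + 8Fr₂²) − 1] = ½[√1.593 − 1] = 0.131.
y₁ = 0.131 × 10.7 = 1.40 m.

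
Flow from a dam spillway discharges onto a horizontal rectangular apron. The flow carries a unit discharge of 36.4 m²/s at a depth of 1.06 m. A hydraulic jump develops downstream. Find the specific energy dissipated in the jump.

V₁ = q/y₁ = 36.4/1.06 = 34.3 m/s. Fr₁ = V₁/√(g·y₁) = 34.3/√(9.81×1.06) = 10.6.
Bélanger equation: y₂/y₁ = ½[√(1 + 8Fr₁²) − 1] = ½[√908.2 − 1] = 14.6.
y₂ = 14.6 × 1.06 = 15.4 m.
V₂ = q/y₂ = 36.4/15.4 = 2.36 m/s. E₁ = y₁ + V₁²/2g = 61.2 m; E₂ = y₂ + V₂²/2g = 15.7 m. ΔE = E₁ − E₂ = 45.4 m.

ΔE = 45.4 m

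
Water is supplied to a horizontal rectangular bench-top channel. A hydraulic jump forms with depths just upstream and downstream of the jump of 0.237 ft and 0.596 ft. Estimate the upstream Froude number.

For a rectangular channel the momentum equation gives q² = ½·g·y₁·y₂·(y₁ + y₂) = ½×32.2×0.237×0.596×0.833 = 1.89.
q = √1.89 = 1.38 ft²/s.
V₁ = q/y₁ = 5.81 ft/s; Fr₁ = V₁/√(g·y₁) = 2.10.

Fr₁ = 2.10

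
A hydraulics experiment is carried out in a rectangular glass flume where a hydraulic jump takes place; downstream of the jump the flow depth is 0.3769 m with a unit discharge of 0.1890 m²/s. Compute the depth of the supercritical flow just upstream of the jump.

V₂ = q/y₂ = 0.1890/0.3769 = 0.5015 m/s; Fr₂ = V₂/√(g·y₂) = 0.2608.
Since the conjugate-depth ratio holds either way, y₁/y₂ = ½[√(1 + 8Fr₂²) − 1] = ½[√1.5441 − 1] = 0.1213.
y₁ = 0.1213 × 0.3769 = 0.04572 m.

y₁ = 0.04572 m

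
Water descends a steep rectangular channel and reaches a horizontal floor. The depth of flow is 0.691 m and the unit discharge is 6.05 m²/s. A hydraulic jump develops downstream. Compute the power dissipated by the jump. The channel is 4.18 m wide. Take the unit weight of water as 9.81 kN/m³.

V₁ = q/y₁ = 6.05/0.691 = 8.76 m/s. Fr₁ = V₁/√(g·y₁) = 8.76/√(9.81×0.691) = 3.36.
From the momentum equation for a rectangular channel, y₂/y₁ = ½[√(1 + 8Fr₁²) − 1] = ½[√91.47 − 1] = 4.28.
y₂ = 4.28 × 0.691 = 2.96 m.
Head loss: ΔE = (y₂ − y₁)³/(4y₁y₂) = (2.96 − 0.691)³/(4×0.691×2.96) = 11.7/8.18 = 1.43 m.
Q = q·b = 6.05 × 4.18 = 25.3 m³/s. P = γ·Q·ΔE = 9.81 × 25.3 × 1.43 = 354 kW.

P = 354 kW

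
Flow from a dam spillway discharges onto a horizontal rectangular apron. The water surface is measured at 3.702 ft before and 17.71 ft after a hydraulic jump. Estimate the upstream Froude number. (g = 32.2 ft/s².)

For a rectangular channel the momentum equation gives q² = ½·g·y₁·y₂·(y₁ + y₂) = ½×32.2×3.702×17.71×21.41 = 22602.
q = √22602 = 150.3 ft²/s.
V₁ = q/y₁ = 40.61 ft/s; Fr₁ = V₁/√(g·y₁) = 3.720.

Fr₁ = 3.720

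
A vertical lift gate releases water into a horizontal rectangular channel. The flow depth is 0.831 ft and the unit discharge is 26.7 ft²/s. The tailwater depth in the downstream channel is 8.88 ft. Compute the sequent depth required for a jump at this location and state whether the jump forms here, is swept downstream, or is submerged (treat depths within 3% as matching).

V₁ = q/y₁ = 26.7/0.831 = 32.1 ft/s. Fr₁ = V₁/√(g·y₁) = 32.1/√(32.2×0.831) = 6.21.
From the momentum equation for a rectangular channel, y₂/y₁ = ½[√(1 + 8Fr₁²) − 1] = ½[√309.6 − 1] = 8.30.
y₂ = 8.30 × 0.831 = 6.90 ft.
Tailwater y_tw = 8.88 ft: y_tw > y₂, so the jump is submerged.

y₂ = 6.90 ft; the jump is submerged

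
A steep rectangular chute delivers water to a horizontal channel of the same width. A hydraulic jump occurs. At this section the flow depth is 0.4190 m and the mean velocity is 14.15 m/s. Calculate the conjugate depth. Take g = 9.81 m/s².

y₂ = 3.931 m

Fr₁ = V₁/√(g·y₁) = 14.15/√(9.81×0.4190) = 6.979.
Conjugate-depth relation: y₂/y₁ = ½[√(1 + 8Fr₁²) − 1] = ½[√390.69 − 1] = 9.383.
y₂ = 9.383 × 0.4190 = 3.931 m.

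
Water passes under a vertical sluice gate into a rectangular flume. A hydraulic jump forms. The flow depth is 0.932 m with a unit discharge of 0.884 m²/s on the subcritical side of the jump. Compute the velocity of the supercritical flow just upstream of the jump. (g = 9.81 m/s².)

V₂ = q/y₂ = 0.884/0.932 = 0.948 m/s; Fr₂ = V₂/√(g·y₂) = 0.314.
From the momentum equation (using Fr₂), y₁/y₂ = ½[√(1 + 8Fr₂²) − 1] = ½[√1.787 − 1] = 0.168.
y₁ = 0.168 × 0.932 = 0.157 m.
V₁ = q/y₁ = 0.884/0.157 = 5.63 m/s.

V₁ = 5.63 m/s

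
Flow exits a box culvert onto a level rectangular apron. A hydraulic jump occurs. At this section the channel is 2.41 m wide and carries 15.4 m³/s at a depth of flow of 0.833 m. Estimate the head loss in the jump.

ΔE = 0.789 m

q = Q/b = 15.4/2.41 = 6.39 m²/s; V₁ = q/y₁ = 7.67 m/s. Fr₁ = V₁/√(g·y₁) = 2.68.
From the momentum equation for a rectangular channel, y₂/y₁ = ½[√(1 + 8Fr₁²) − 1] = ½[√58.61 − 1] = 3.33.
y₂ = 3.33 × 0.833 = 2.77 m.
V₂ = q/y₂ = 6.39/2.77 = 2.31 m/s. E₁ = y₁ + V₁²/2g = 3.83 m; E₂ = y₂ + V₂²/2g = 3.04 m. ΔE = E₁ − E₂ = 0.789 m.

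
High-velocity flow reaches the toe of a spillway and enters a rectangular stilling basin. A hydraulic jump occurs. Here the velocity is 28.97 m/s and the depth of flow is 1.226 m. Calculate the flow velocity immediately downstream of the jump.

V₂ = 2.558 m/s

Fr₁ = V₁/√(g·y₁) = 28.97/√(9.81×1.226) = 8.354.
By Bélanger, y₂/y₁ = ½[√(1 + 8Fr₁²) − 1] = ½[√559.25 − 1] = 11.32.
y₂ = 11.32 × 1.226 = 13.88 m.
q = V₁·y₁ = 28.97 × 1.226 = 35.52 m²/s.
V₂ = q/y₂ = 35.52/13.88 = 2.558 m/s.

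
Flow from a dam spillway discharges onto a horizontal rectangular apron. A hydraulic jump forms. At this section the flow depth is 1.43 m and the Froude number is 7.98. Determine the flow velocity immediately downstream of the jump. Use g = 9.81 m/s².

V₂ = 2.77 m/s

Fr₁ = 7.98 (given).
Bélanger equation: y₂/y₁ = ½[√(1 + 8Fr₁²) − 1] = ½[√510.4 − 1] = 10.8.
y₂ = 10.8 × 1.43 = 15.4 m.
V₁ = Fr₁·√(g·y₁) = 7.98×√(9.81×1.43) = 29.9 m/s; q = V₁·y₁ = 42.7 m²/s.
V₂ = q/y₂ = 42.7/15.4 = 2.77 m/s.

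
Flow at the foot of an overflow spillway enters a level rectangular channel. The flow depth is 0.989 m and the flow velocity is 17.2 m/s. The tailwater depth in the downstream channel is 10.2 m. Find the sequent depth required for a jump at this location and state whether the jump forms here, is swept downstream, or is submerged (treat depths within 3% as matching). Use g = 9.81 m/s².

y₂ = 7.24 m; the jump is submerged

Fr₁ = V₁/√(g·y₁) = 17.2/√(9.81×0.989) = 5.52.
Bélanger equation: y₂/y₁ = ½[√(1 + 8Fr₁²) − 1] = ½[√244.9 − 1] = 7.33.
y₂ = 7.33 × 0.989 = 7.24 m.
Tailwater y_tw = 10.2 m: y_tw > y₂, so the jump is submerged.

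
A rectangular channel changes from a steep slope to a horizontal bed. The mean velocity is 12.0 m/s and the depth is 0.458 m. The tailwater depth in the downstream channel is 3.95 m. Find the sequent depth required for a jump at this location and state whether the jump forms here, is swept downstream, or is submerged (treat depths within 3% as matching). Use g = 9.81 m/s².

y₂ = 3.45 m; the jump is submerged

Fr₁ = V₁/√(g·y₁) = 12.0/√(9.81×0.458) = 5.66.
Conjugate-depth relation: y₂/y₁ = ½[√(1 + 8Fr₁²) − 1] = ½[√257.4 − 1] = 7.52.
y₂ = 7.52 × 0.458 = 3.45 m.
Tailwater y_tw = 3.95 m: y_tw > y₂, so the jump is submerged.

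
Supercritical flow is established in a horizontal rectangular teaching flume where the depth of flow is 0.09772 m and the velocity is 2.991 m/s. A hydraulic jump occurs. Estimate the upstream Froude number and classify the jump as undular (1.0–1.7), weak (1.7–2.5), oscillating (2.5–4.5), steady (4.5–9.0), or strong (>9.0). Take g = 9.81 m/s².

Fr₁ = 3.055; oscillating jump

Fr₁ = V₁/√(g·y₁) = 2.991/√(9.81×0.09772) = 3.055.
Fr₁ = 3.055 lies in the oscillating range.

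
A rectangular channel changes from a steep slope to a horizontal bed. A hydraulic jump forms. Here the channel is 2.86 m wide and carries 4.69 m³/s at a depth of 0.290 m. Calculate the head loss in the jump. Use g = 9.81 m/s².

ΔE = 0.593 m

q = Q/b = 4.69/2.86 = 1.64 m²/s; V₁ = q/y₁ = 5.65 m/s. Fr₁ = V₁/√(g·y₁) = 3.35.
From the momentum equation for a rectangular channel, y₂/y₁ = ½[√(1 + 8Fr₁²) − 1] = ½[√90.92 − 1] = 4.27.
y₂ = 4.27 × 0.290 = 1.24 m.
Head loss: ΔE = (y₂ − y₁)³/(4y₁y₂) = (1.24 − 0.290)³/(4×0.290×1.24) = 0.851/1.44 = 0.593 m.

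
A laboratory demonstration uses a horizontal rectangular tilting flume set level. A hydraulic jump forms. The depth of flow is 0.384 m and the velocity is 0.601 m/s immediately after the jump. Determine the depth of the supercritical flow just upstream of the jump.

Fr₂ = V₂/√(g·y₂) = 0.601/√(9.81×0.384) = 0.310.
From the momentum equation (using Fr₂), y₁/y₂ = ½[√(1 + 8Fr₂²) − 1] = ½[√1.767 − 1] = 0.165.
y₁ = 0.165 × 0.384 = 0.0632 m.

y₁ = 0.0632 m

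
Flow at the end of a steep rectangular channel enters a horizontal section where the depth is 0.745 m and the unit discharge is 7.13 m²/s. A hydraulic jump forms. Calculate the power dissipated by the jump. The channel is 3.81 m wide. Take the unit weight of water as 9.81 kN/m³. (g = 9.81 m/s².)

P = 482 kW

V₁ = q/y₁ = 7.13/0.745 = 9.57 m/s. Fr₁ = V₁/√(g·y₁) = 9.57/√(9.81×0.745) = 3.54.
By Bélanger, y₂/y₁ = ½[√(1 + 8Fr₁²) − 1] = ½[√101.3 − 1] = 4.53.
y₂ = 4.53 × 0.745 = 3.38 m.
Head loss: ΔE = (y₂ − y₁)³/(4y₁y₂) = (3.38 − 0.745)³/(4×0.745×3.38) = 18.2/10.1 = 1.81 m.
Q = q·b = 7.13 × 3.81 = 27.2 m³/s. P = γ·Q·ΔE = 9.81 × 27.2 × 1.81 = 482 kW.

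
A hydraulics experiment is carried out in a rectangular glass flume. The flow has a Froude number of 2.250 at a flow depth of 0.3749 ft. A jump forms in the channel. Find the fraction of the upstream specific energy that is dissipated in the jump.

ΔE/E₁ = 0.133 (13.3%)

Fr₁ = 2.250 (given).
From the momentum equation for a rectangular channel, y₂/y₁ = ½[√(1 + 8Fr₁²) − 1] = ½[√41.500 − 1] = 2.721.
y₂ = 2.721 × 0.3749 = 1.020 ft.
E₁ = y₁(1 + Fr₁²/2) = 0.3749×(1 + 2.250²/2) = 1.324 ft. ΔE = (y₂ − y₁)³/(4y₁y₂) = 0.1756 ft. ΔE/E₁ = 0.1756/1.324 = 0.133.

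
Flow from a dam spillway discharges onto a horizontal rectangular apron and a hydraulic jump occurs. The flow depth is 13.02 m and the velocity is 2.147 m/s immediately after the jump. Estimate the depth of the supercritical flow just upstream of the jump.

Fr₂ = V₂/√(g·y₂) = 2.147/√(9.81×13.02) = 0.1900.
From the momentum equation (using Fr₂), y₁/y₂ = ½[√(1 + 8Fr₂²) − 1] = ½[√1.2887 − 1] = 0.06761.
y₁ = 0.06761 × 13.02 = 0.8803 m.

y₁ = 0.8803 m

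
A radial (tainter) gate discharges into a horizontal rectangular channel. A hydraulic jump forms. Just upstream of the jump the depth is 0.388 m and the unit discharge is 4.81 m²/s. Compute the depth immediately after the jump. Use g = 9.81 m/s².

y₂ = 3.30 m

V₁ = q/y₁ = 4.81/0.388 = 12.4 m/s. Fr₁ = V₁/√(g·y₁) = 12.4/√(9.81×0.388) = 6.35.
From the momentum equation for a rectangular channel, y₂/y₁ = ½[√(1 + 8Fr₁²) − 1] = ½[√324.0 − 1] = 8.50.
y₂ = 8.50 × 0.388 = 3.30 m.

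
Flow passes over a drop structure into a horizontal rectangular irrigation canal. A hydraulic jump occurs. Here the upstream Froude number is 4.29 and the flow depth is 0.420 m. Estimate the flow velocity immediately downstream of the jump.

V₂ = 1.56 m/s

Fr₁ = 4.29 (given).
Sequent-depth ratio: y₂/y₁ = ½[√(1 + 8Fr₁²) − 1] = ½[√148.2 − 1] = 5.59.
y₂ = 5.59 × 0.420 = 2.35 m.
V₁ = Fr₁·√(g·y₁) = 4.29×√(9.81×0.420) = 8.71 m/s; q = V₁·y₁ = 3.66 m²/s.
V₂ = q/y₂ = 3.66/2.35 = 1.56 m/s.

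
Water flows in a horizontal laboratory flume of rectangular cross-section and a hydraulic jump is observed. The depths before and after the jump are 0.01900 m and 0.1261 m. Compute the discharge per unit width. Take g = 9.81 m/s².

For a rectangular channel the momentum equation gives q² = ½·g·y₁·y₂·(y₁ + y₂) = ½×9.81×0.01900×0.1261×0.1451 = 0.001705.
q = √0.001705 = 0.04129 m²/s.

q = 0.04129 m²/s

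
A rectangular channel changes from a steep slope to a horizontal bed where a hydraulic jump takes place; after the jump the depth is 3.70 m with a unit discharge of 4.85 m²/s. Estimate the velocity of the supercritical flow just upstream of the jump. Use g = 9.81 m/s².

V₁ = 15.1 m/s

V₂ = q/y₂ = 4.85/3.70 = 1.31 m/s; Fr₂ = V₂/√(g·y₂) = 0.218.
Applying the sequent-depth relation in reverse, y₁/y₂ = ½[√(1 + 8Fr₂²) − 1] = ½[√1.379 − 1] = 0.0871.
y₁ = 0.0871 × 3.70 = 0.322 m.
V₁ = q/y₁ = 4.85/0.322 = 15.1 m/s.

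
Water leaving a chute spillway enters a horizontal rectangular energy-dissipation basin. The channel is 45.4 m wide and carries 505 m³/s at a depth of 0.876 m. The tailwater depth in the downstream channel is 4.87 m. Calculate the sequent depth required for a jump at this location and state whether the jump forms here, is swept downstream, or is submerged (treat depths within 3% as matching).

y₂ = 4.95 m; the jump forms here

q = Q/b = 505/45.4 = 11.1 m²/s; V₁ = q/y₁ = 12.7 m/s. Fr₁ = V₁/√(g·y₁) = 4.33.
From the momentum equation for a rectangular channel, y₂/y₁ = ½[√(1 + 8Fr₁²) − 1] = ½[√151.1 − 1] = 5.65.
y₂ = 5.65 × 0.876 = 4.95 m.
Tailwater y_tw = 4.87 m: y_tw ≈ y₂, so the jump forms here.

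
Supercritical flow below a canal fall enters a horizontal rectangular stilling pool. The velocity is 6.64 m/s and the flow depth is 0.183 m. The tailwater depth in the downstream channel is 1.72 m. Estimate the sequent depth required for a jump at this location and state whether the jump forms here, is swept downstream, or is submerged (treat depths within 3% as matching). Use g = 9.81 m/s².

y₂ = 1.19 m; the jump is submerged

Fr₁ = V₁/√(g·y₁) = 6.64/√(9.81×0.183) = 4.96.
Bélanger equation: y₂/y₁ = ½[√(1 + 8Fr₁²) − 1] = ½[√197.5 − 1] = 6.53.
y₂ = 6.53 × 0.183 = 1.19 m.
Tailwater y_tw = 1.72 m: y_tw > y₂, so the jump is submerged.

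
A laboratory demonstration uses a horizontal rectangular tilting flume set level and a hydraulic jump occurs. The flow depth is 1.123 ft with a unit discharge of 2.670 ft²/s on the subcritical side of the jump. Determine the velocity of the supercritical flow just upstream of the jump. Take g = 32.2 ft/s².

V₂ = q/y₂ = 2.670/1.123 = 2.378 ft/s; Fr₂ = V₂/√(g·y₂) = 0.3954.
The Bélanger relation is symmetric: y₁/y₂ = ½[√(1 + 8Fr₂²) − 1] = ½[√2.2506 − 1] = 0.2501.
y₁ = 0.2501 × 1.123 = 0.2809 ft.
V₁ = q/y₁ = 2.670/0.2809 = 9.506 ft/s.

V₁ = 9.506 ft/s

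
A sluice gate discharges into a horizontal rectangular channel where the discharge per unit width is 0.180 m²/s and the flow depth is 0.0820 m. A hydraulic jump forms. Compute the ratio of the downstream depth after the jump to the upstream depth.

V₁ = q/y₁ = 0.180/0.0820 = 2.20 m/s. Fr₁ = V₁/√(g·y₁) = 2.20/√(9.81×0.0820) = 2.45.
By Bélanger, y₂/y₁ = ½[√(1 + 8Fr₁²) − 1] = ½[√48.92 − 1] = 3.00.

y₂/y₁ = 3.00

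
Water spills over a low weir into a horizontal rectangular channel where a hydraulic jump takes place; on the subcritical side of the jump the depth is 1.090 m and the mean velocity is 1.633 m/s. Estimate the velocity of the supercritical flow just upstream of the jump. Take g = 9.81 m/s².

V₁ = 4.470 m/s

Fr₂ = V₂/√(g·y₂) = 1.633/√(9.81×1.090) = 0.4994.
Applying the sequent-depth relation in reverse, y₁/y₂ = ½[√(1 + 8Fr₂²) − 1] = ½[√2.9951 − 1] = 0.3653.
y₁ = 0.3653 × 1.090 = 0.3982 m.
V₁ = q/y₁ = 1.780/0.3982 = 4.470 m/s.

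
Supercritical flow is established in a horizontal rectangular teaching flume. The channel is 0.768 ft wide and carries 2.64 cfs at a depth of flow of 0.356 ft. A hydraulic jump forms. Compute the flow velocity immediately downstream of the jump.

q = Q/b = 2.64/0.768 = 3.44 ft²/s; V₁ = q/y₁ = 9.66 ft/s. Fr₁ = V₁/√(g·y₁) = 2.85.
Bélanger equation: y₂/y₁ = ½[√(1 + 8Fr₁²) − 1] = ½[√66.07 − 1] = 3.56.
y₂ = 3.56 × 0.356 = 1.27 ft.
V₂ = q/y₂ = 3.44/1.27 = 2.71 ft/s.

V₂ = 2.71 ft/s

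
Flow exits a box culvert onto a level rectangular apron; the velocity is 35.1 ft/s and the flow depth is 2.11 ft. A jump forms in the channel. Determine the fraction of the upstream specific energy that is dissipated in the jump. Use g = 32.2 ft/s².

ΔE/E₁ = 0.420 (42.0%)

Fr₁ = V₁/√(g·y₁) = 35.1/√(32.2×2.11) = 4.26.
From the momentum equation for a rectangular channel, y₂/y₁ = ½[√(1 + 8Fr₁²) − 1] = ½[√146.1 − 1] = 5.54.
y₂ = 5.54 × 2.11 = 11.7 ft.
E₁ = y₁ + V₁²/2g = 21.2 ft. ΔE = (y₂ − y₁)³/(4y₁y₂) = 8.92 ft. ΔE/E₁ = 8.92/21.2 = 0.420.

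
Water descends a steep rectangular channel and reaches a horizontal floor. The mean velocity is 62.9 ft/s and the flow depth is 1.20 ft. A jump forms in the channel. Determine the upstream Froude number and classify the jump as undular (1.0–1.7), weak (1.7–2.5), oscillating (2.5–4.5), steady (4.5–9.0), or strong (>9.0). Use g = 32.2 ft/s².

Fr₁ = 10.1; strong jump

Fr₁ = V₁/√(g·y₁) = 62.9/√(32.2×1.20) = 10.1.
Fr₁ = 10.1 lies in the strong range.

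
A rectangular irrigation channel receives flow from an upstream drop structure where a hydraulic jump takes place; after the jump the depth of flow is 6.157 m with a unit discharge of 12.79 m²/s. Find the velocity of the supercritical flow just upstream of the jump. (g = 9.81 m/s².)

V₂ = q/y₂ = 12.79/6.157 = 2.077 m/s; Fr₂ = V₂/√(g·y₂) = 0.2673.
Applying the sequent-depth relation in reverse, y₁/y₂ = ½[√(1 + 8Fr₂²) − 1] = ½[√1.5716 − 1] = 0.1268.
y₁ = 0.1268 × 6.157 = 0.7808 m.
V₁ = q/y₁ = 12.79/0.7808 = 16.38 m/s.

V₁ = 16.38 m/s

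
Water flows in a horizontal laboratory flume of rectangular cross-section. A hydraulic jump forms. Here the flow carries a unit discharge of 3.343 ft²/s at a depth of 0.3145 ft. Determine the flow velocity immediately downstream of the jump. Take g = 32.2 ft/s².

V₁ = q/y₁ = 3.343/0.3145 = 10.63 ft/s. Fr₁ = V₁/√(g·y₁) = 10.63/√(32.2×0.3145) = 3.340.
From the momentum equation for a rectangular channel, y₂/y₁ = ½[√(1 + 8Fr₁²) − 1] = ½[√90.258 − 1] = 4.250.
y₂ = 4.250 × 0.3145 = 1.337 ft.
V₂ = q/y₂ = 3.343/1.337 = 2.501 ft/s.

V₂ = 2.501 ft/s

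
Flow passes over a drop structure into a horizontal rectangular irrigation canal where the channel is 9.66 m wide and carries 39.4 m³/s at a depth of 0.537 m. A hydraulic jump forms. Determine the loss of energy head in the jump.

q = Q/b = 39.4/9.66 = 4.08 m²/s; V₁ = q/y₁ = 7.60 m/s. Fr₁ = V₁/√(g·y₁) = 3.31.
Conjugate-depth relation: y₂/y₁ = ½[√(1 + 8Fr₁²) − 1] = ½[√88.61 − 1] = 4.21.
y₂ = 4.21 × 0.537 = 2.26 m.
V₂ = q/y₂ = 4.08/2.26 = 1.81 m/s. E₁ = y₁ + V₁²/2g = 3.48 m; E₂ = y₂ + V₂²/2g = 2.43 m. ΔE = E₁ − E₂ = 1.05 m.

ΔE = 1.05 m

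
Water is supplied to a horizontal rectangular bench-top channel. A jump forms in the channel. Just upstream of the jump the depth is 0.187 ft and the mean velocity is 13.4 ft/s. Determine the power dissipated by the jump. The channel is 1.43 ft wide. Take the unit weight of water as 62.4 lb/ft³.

P = 0.638 hp

Fr₁ = V₁/√(g·y₁) = 13.4/√(32.2×0.187) = 5.46.
By Bélanger, y₂/y₁ = ½[√(1 + 8Fr₁²) − 1] = ½[√239.6 − 1] = 7.24.
y₂ = 7.24 × 0.187 = 1.35 ft.
Head loss: ΔE = (y₂ − y₁)³/(4y₁y₂) = (1.35 − 0.187)³/(4×0.187×1.35) = 1.59/1.01 = 1.57 ft.
q = V₁·y₁ = 13.4 × 0.187 = 2.51 ft²/s. Q = q·b = 2.51 × 1.43 = 3.58 cfs. P = γ·Q·ΔE/550 = 62.4 × 3.58 × 1.57 / 550 = 0.638 hp.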